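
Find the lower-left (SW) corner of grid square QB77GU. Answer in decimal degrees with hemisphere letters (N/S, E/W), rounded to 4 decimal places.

72.1667° S, 154.5000° E

Field Q=16, B=1: +16·20° lon, +1·10° lat → SW at lon 140°, lat -80°.
Square 7, 7: +7·2° lon, +7·1° lat → SW at lon 154°, lat -73°.
Subsquare g=6, u=20: +6·0.0833333° lon, +20·0.0416667° lat → SW at lon 154.5°, lat -72.1667°.
latitude 72.1667° S, longitude 154.5000° E.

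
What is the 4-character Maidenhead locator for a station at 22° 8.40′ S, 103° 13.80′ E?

OG17

Offset from 180°W / 90°S: lon 283.23°, lat 67.86°.
Field (20°×10°, letters A–R): lon ⌊283.23/20⌋ = 14 → O; lat ⌊67.86/10⌋ = 6 → G.
Square (2°×1°, digits 0–9): lon ⌊3.23/2⌋ = 1; lat ⌊7.86/1⌋ = 7.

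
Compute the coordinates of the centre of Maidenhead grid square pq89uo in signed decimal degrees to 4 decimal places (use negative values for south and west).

79.6042, 137.7083

Field P=15, Q=16: +15·20° lon, +16·10° lat → SW at lon 120°, lat 70°.
Square 8, 9: +8·2° lon, +9·1° lat → SW at lon 136°, lat 79°.
Subsquare u=20, o=14: +20·0.0833333° lon, +14·0.0416667° lat → SW at lon 137.667°, lat 79.5833°.
Cell spans 0.0833333° lon × 0.0416667° lat. Centre is SW corner plus half of each.
latitude 79.6042, longitude 137.7083.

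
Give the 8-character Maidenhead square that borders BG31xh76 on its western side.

Longitude extended square 7; −1 → 6.
The latitude characters are unchanged.

BG31xh66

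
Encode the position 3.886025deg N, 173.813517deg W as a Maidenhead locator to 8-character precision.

Shift to the Maidenhead origin (180°W, 90°S): lon 6.18648, lat 93.88603.
Field (20°×10°, letters A–R): 6.18648/20 → 0 → A, 93.88603/10 → 9 → J; chars AJ.
Square (2°×1°, digits 0–9): 6.18648/2 → 3, 3.88603/1 → 3; chars 33.
Subsquare (5′×2.5′, letters a–x): 0.18648/0.0833333 → 2 → c, 0.88603/0.0416667 → 21 → v; chars cv.
Extended square (30″×15″, digits 0–9): 0.01982/0.00833333 → 2, 0.01103/0.00416667 → 2; chars 22.

AJ33cv22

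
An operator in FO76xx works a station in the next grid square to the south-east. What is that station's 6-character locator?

FO86aw

Longitude subsquare x = 23; +1 → 24, wraps to 0 = a, carry into square.
Longitude square 7; +1 → 8.
Latitude subsquare x = 23; −1 → 22 = w.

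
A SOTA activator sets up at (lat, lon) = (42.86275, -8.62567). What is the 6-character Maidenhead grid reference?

IN52qu

Shift to the Maidenhead origin (180°W, 90°S): lon 171.3743, lat 132.8628.
Field: 171.3743/20 → 8 → I, 132.8628/10 → 13 → N; chars IN.
Square: 11.3743/2 → 5, 2.8628/1 → 2; chars 52.
Subsquare: 1.3743/0.0833333 → 16 → q, 0.8628/0.0416667 → 20 → u; chars qu.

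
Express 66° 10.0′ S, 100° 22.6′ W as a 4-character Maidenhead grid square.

DC93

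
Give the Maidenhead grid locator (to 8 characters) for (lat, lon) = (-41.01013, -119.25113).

DE08ix97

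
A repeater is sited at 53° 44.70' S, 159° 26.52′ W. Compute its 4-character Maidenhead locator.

BD06

Add 180° to longitude and 90° to latitude: 20.56, 36.26.
Field: 20.56/20 → 1 → B, 36.26/10 → 3 → D; chars BD.
Square: 0.56/2 → 0, 6.26/1 → 6; chars 06.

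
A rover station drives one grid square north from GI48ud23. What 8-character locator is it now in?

Latitude extended square 3; +1 → 4.
The longitude characters are unchanged.

GI48ud24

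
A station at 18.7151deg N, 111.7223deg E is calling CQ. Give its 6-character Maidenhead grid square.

Shift to the Maidenhead origin (180°W, 90°S): lon 291.7223, lat 108.7151.
Field: lon ⌊291.7223/20⌋ = 14 → O; lat ⌊108.7151/10⌋ = 10 → K.
Square: lon ⌊11.7223/2⌋ = 5; lat ⌊8.7151/1⌋ = 8.
Subsquare: lon ⌊1.7223/0.0833333⌋ = 20 → u; lat ⌊0.7151/0.0416667⌋ = 17 → r.

OK58ur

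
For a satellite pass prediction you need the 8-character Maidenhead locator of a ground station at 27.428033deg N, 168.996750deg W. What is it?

AL57mk02

Add 180° to longitude and 90° to latitude: 11.00325, 117.42803.
Field: 11.00325/20 → 0 → A, 117.42803/10 → 11 → L; chars AL.
Square: 11.00325/2 → 5, 7.42803/1 → 7; chars 57.
Subsquare: 1.00325/0.0833333 → 12 → m, 0.42803/0.0416667 → 10 → k; chars mk.
Extended square: 0.00325/0.00833333 → 0, 0.01137/0.00416667 → 2; chars 02.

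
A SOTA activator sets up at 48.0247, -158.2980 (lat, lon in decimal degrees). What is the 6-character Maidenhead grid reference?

Shift to the Maidenhead origin (180°W, 90°S): lon 21.7020, lat 138.0247.
Field: lon ⌊21.7020/20⌋ = 1 → B; lat ⌊138.0247/10⌋ = 13 → N.
Square: lon ⌊1.7020/2⌋ = 0; lat ⌊8.0247/1⌋ = 8.
Subsquare: lon ⌊1.7020/0.0833333⌋ = 20 → u; lat ⌊0.0247/0.0416667⌋ = 0 → a.

BN08ua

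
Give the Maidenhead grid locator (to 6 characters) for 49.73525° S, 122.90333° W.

Shift to the Maidenhead origin (180°W, 90°S): lon 57.0967, lat 40.2647.
Field: 57.0967/20 → 2 → C, 40.2647/10 → 4 → E; chars CE.
Square: 17.0967/2 → 8, 0.2647/1 → 0; chars 80.
Subsquare: 1.0967/0.0833333 → 13 → n, 0.2647/0.0416667 → 6 → g; chars ng.

CE80ng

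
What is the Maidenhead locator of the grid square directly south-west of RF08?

QF97

Longitude square 0; −1 → -1, wraps to 9, carry into field.
Longitude field R = 17; −1 → 16 = Q.
Latitude square 8; −1 → 7.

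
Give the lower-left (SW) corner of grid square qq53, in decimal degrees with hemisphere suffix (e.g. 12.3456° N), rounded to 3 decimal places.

73.000° N, 150.000° E

Field Q=16, Q=16: +16·20° lon, +16·10° lat → SW at lon 140°, lat 70°.
Square 5, 3: +5·2° lon, +3·1° lat → SW at lon 150°, lat 73°.
latitude 73.000° N, longitude 150.000° E.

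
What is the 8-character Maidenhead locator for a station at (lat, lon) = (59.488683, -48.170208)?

GO59vl97

Shift to the Maidenhead origin (180°W, 90°S): lon 131.82979, lat 149.48868.
Field: 131.82979/20 → 6 → G, 149.48868/10 → 14 → O; chars GO.
Square: 11.82979/2 → 5, 9.48868/1 → 9; chars 59.
Subsquare: 1.82979/0.0833333 → 21 → v, 0.48868/0.0416667 → 11 → l; chars vl.
Extended square: 0.07979/0.00833333 → 9, 0.03035/0.00416667 → 7; chars 97.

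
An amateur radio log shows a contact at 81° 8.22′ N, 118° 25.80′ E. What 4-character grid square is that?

OR91

Add 180° to longitude and 90° to latitude: 298.43, 171.14.
Field (20°×10°, letters A–R): 298.43/20 → 14 → O, 171.14/10 → 17 → R; chars OR.
Square (2°×1°, digits 0–9): 18.43/2 → 9, 1.14/1 → 1; chars 91.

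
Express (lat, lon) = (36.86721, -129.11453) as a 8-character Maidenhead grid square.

CM56ku68

Shift to the Maidenhead origin (180°W, 90°S): lon 50.88547, lat 126.86721.
Field: 50.88547/20 → 2 → C, 126.86721/10 → 12 → M; chars CM.
Square: 10.88547/2 → 5, 6.86721/1 → 6; chars 56.
Subsquare: 0.88547/0.0833333 → 10 → k, 0.86721/0.0416667 → 20 → u; chars ku.
Extended square: 0.05214/0.00833333 → 6, 0.03388/0.00416667 → 8; chars 68.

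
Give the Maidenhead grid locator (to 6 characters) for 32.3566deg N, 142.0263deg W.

Shift to the Maidenhead origin (180°W, 90°S): lon 37.9737, lat 122.3566.
Field (20°×10°, letters A–R): lon ⌊37.9737/20⌋ = 1 → B; lat ⌊122.3566/10⌋ = 12 → M.
Square (2°×1°, digits 0–9): lon ⌊17.9737/2⌋ = 8; lat ⌊2.3566/1⌋ = 2.
Subsquare (5′×2.5′, letters a–x): lon ⌊1.9737/0.0833333⌋ = 23 → x; lat ⌊0.3566/0.0416667⌋ = 8 → i.

BM82xi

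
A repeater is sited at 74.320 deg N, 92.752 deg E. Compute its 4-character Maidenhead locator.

NQ64

Offset from 180°W / 90°S: lon 272.75°, lat 164.32°.
Field: lon ⌊272.75/20⌋ = 13 → N; lat ⌊164.32/10⌋ = 16 → Q.
Square: lon ⌊12.75/2⌋ = 6; lat ⌊4.32/1⌋ = 4.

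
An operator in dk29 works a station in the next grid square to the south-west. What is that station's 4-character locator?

DK18

Longitude square 2; −1 → 1.
Latitude square 9; −1 → 8.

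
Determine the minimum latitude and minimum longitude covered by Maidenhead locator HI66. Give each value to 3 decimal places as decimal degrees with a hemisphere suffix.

Field H=7, I=8: +7·20° lon, +8·10° lat → SW at lon -40°, lat -10°.
Square 6, 6: +6·2° lon, +6·1° lat → SW at lon -28°, lat -4°.
latitude 4.000° S, longitude 28.000° W.

4.000° S, 28.000° W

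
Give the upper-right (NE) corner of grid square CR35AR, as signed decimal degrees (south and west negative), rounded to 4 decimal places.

Field C=2, R=17: +2·20° lon, +17·10° lat → SW at lon -140°, lat 80°.
Square 3, 5: +3·2° lon, +5·1° lat → SW at lon -134°, lat 85°.
Subsquare a=0, r=17: +0·0.0833333° lon, +17·0.0416667° lat → SW at lon -134°, lat 85.7083°.
Cell spans 0.0833333° lon × 0.0416667° lat. NE corner is SW corner plus one full cell.
latitude 85.7500, longitude -133.9167.

85.7500, -133.9167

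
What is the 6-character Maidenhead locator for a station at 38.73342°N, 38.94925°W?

Add 180° to longitude and 90° to latitude: 141.0507, 128.7334.
Field: lon ⌊141.0507/20⌋ = 7 → H; lat ⌊128.7334/10⌋ = 12 → M.
Square: lon ⌊1.0507/2⌋ = 0; lat ⌊8.7334/1⌋ = 8.
Subsquare: lon ⌊1.0507/0.0833333⌋ = 12 → m; lat ⌊0.7334/0.0416667⌋ = 17 → r.

HM08mr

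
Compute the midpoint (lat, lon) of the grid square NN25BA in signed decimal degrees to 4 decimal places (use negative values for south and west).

Field N=13, N=13: +13·20° lon, +13·10° lat → SW at lon 80°, lat 40°.
Square 2, 5: +2·2° lon, +5·1° lat → SW at lon 84°, lat 45°.
Subsquare b=1, a=0: +1·0.0833333° lon, +0·0.0416667° lat → SW at lon 84.0833°, lat 45°.
Cell spans 0.0833333° lon × 0.0416667° lat. Centre is SW corner plus half of each.
latitude 45.0208, longitude 84.1250.

45.0208, 84.1250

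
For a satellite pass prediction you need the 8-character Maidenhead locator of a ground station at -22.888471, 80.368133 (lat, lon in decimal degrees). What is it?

Add 180° to longitude and 90° to latitude: 260.36813, 67.11153.
Field: 260.36813/20 → 13 → N, 67.11153/10 → 6 → G; chars NG.
Square: 0.36813/2 → 0, 7.11153/1 → 7; chars 07.
Subsquare: 0.36813/0.0833333 → 4 → e, 0.11153/0.0416667 → 2 → c; chars ec.
Extended square: 0.03480/0.00833333 → 4, 0.02820/0.00416667 → 6; chars 46.

NG07ec46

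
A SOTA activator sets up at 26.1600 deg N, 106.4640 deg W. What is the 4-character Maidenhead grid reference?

DL66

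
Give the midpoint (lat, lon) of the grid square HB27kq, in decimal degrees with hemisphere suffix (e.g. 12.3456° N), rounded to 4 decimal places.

72.3125° S, 35.1250° W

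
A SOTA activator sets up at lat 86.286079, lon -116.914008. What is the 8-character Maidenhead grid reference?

DR16ng08

Shift to the Maidenhead origin (180°W, 90°S): lon 63.08599, lat 176.28608.
Field: 63.08599/20 → 3 → D, 176.28608/10 → 17 → R; chars DR.
Square: 3.08599/2 → 1, 6.28608/1 → 6; chars 16.
Subsquare: 1.08599/0.0833333 → 13 → n, 0.28608/0.0416667 → 6 → g; chars ng.
Extended square: 0.00266/0.00833333 → 0, 0.03608/0.00416667 → 8; chars 08.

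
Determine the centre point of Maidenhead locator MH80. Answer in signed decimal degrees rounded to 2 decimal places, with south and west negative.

-19.50, 77.00

Field M=12, H=7: +12·20° lon, +7·10° lat → SW at lon 60°, lat -20°.
Square 8, 0: +8·2° lon, +0·1° lat → SW at lon 76°, lat -20°.
Cell spans 2° lon × 1° lat. Centre is SW corner plus half of each.
latitude -19.50, longitude 77.00.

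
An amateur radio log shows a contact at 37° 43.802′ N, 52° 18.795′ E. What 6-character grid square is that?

LM67dr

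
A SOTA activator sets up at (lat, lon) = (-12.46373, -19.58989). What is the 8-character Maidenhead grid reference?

IH07em98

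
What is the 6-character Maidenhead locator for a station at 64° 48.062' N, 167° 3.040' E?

Add 180° to longitude and 90° to latitude: 347.0507, 154.8010.
Field: lon ⌊347.0507/20⌋ = 17 → R; lat ⌊154.8010/10⌋ = 15 → P.
Square: lon ⌊7.0507/2⌋ = 3; lat ⌊4.8010/1⌋ = 4.
Subsquare: lon ⌊1.0507/0.0833333⌋ = 12 → m; lat ⌊0.8010/0.0416667⌋ = 19 → t.

RP34mt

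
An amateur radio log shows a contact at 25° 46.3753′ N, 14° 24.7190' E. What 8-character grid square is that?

JL75es95

Offset from 180°W / 90°S: lon 194.41198°, lat 115.77292°.
Field: 194.41198/20 → 9 → J, 115.77292/10 → 11 → L; chars JL.
Square: 14.41198/2 → 7, 5.77292/1 → 5; chars 75.
Subsquare: 0.41198/0.0833333 → 4 → e, 0.77292/0.0416667 → 18 → s; chars es.
Extended square: 0.07865/0.00833333 → 9, 0.02292/0.00416667 → 5; chars 95.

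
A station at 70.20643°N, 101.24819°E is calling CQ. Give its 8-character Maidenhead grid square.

OQ00oe99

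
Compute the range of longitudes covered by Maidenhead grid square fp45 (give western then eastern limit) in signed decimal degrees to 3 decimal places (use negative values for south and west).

-72.000, -70.000

Field F=5, P=15: +5·20° lon, +15·10° lat → SW at lon -80°, lat 60°.
Square 4, 5: +4·2° lon, +5·1° lat → SW at lon -72°, lat 65°.
Cell spans 2° lon × 1° lat.
west -72.000, east -70.000.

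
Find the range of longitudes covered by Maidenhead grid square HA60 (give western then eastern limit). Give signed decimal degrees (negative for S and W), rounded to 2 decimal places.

Field H=7, A=0: +7·20° lon, +0·10° lat → SW at lon -40°, lat -90°.
Square 6, 0: +6·2° lon, +0·1° lat → SW at lon -28°, lat -90°.
Cell spans 2° lon × 1° lat.
west -28.00, east -26.00.

-28.00, -26.00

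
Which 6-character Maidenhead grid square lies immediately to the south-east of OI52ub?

OI52va

Longitude subsquare u = 20; +1 → 21 = v.
Latitude subsquare b = 1; −1 → 0 = a.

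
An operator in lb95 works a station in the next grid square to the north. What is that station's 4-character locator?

Latitude square 5; +1 → 6.
The longitude characters are unchanged.

LB96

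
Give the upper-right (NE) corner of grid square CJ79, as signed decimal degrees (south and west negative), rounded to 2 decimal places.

Field C=2, J=9: +2·20° lon, +9·10° lat → SW at lon -140°, lat 0°.
Square 7, 9: +7·2° lon, +9·1° lat → SW at lon -126°, lat 9°.
Cell spans 2° lon × 1° lat. NE corner is SW corner plus one full cell.
latitude 10.00, longitude -124.00.

10.00, -124.00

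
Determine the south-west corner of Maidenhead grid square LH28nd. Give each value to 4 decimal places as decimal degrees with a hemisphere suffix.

Field L=11, H=7: +11·20° lon, +7·10° lat → SW at lon 40°, lat -20°.
Square 2, 8: +2·2° lon, +8·1° lat → SW at lon 44°, lat -12°.
Subsquare n=13, d=3: +13·0.0833333° lon, +3·0.0416667° lat → SW at lon 45.0833°, lat -11.875°.
latitude 11.8750° S, longitude 45.0833° E.

11.8750° S, 45.0833° E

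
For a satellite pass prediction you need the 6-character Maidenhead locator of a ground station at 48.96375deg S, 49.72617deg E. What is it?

LE41ua

Shift to the Maidenhead origin (180°W, 90°S): lon 229.7262, lat 41.0363.
Field (20°×10°, letters A–R): lon ⌊229.7262/20⌋ = 11 → L; lat ⌊41.0363/10⌋ = 4 → E.
Square (2°×1°, digits 0–9): lon ⌊9.7262/2⌋ = 4; lat ⌊1.0363/1⌋ = 1.
Subsquare (5′×2.5′, letters a–x): lon ⌊1.7262/0.0833333⌋ = 20 → u; lat ⌊0.0363/0.0416667⌋ = 0 → a.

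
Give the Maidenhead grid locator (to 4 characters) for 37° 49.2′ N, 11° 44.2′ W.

IM47

Add 180° to longitude and 90° to latitude: 168.26, 127.82.
Field (20°×10°, letters A–R): lon ⌊168.26/20⌋ = 8 → I; lat ⌊127.82/10⌋ = 12 → M.
Square (2°×1°, digits 0–9): lon ⌊8.26/2⌋ = 4; lat ⌊7.82/1⌋ = 7.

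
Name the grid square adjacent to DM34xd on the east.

Longitude subsquare x = 23; +1 → 24, wraps to 0 = a, carry into square.
Longitude square 3; +1 → 4.
The latitude characters are unchanged.

DM44ad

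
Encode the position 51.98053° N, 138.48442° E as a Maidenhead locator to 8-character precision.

PO91fx85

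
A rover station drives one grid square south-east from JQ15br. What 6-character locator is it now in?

JQ15cq

Longitude subsquare b = 1; +1 → 2 = c.
Latitude subsquare r = 17; −1 → 16 = q.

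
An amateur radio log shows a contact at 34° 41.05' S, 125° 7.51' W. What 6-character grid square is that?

CF75kh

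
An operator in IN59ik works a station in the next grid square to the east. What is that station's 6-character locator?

Longitude subsquare i = 8; +1 → 9 = j.
The latitude characters are unchanged.

IN59jk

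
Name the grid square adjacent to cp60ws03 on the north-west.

Longitude extended square 0; −1 → -1, wraps to 9, carry into subsquare.
Longitude subsquare w = 22; −1 → 21 = v.
Latitude extended square 3; +1 → 4.

CP60vs94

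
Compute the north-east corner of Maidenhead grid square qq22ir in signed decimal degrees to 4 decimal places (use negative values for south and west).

72.7500, 144.7500

Field Q=16, Q=16: +16·20° lon, +16·10° lat → SW at lon 140°, lat 70°.
Square 2, 2: +2·2° lon, +2·1° lat → SW at lon 144°, lat 72°.
Subsquare i=8, r=17: +8·0.0833333° lon, +17·0.0416667° lat → SW at lon 144.667°, lat 72.7083°.
Cell spans 0.0833333° lon × 0.0416667° lat. NE corner is SW corner plus one full cell.
latitude 72.7500, longitude 144.7500.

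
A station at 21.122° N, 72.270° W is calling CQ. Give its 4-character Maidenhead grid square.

FL31

Offset from 180°W / 90°S: lon 107.73°, lat 111.12°.
Field: 107.73/20 → 5 → F, 111.12/10 → 11 → L; chars FL.
Square: 7.73/2 → 3, 1.12/1 → 1; chars 31.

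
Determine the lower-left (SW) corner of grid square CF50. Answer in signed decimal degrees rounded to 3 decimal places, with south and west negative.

-40.000, -130.000

Field C=2, F=5: +2·20° lon, +5·10° lat → SW at lon -140°, lat -40°.
Square 5, 0: +5·2° lon, +0·1° lat → SW at lon -130°, lat -40°.
latitude -40.000, longitude -130.000.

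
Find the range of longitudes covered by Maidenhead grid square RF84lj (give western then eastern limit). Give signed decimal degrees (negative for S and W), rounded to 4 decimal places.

176.9167, 177.0000

Field R=17, F=5: +17·20° lon, +5·10° lat → SW at lon 160°, lat -40°.
Square 8, 4: +8·2° lon, +4·1° lat → SW at lon 176°, lat -36°.
Subsquare l=11, j=9: +11·0.0833333° lon, +9·0.0416667° lat → SW at lon 176.917°, lat -35.625°.
Cell spans 0.0833333° lon × 0.0416667° lat.
west 176.9167, east 177.0000.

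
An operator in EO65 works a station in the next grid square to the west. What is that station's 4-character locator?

EO55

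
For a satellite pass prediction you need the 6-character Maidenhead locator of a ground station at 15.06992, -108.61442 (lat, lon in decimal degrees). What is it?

DK55qb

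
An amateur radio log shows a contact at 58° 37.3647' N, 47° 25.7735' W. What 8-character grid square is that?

Offset from 180°W / 90°S: lon 132.57044°, lat 148.62275°.
Field: lon ⌊132.57044/20⌋ = 6 → G; lat ⌊148.62275/10⌋ = 14 → O.
Square: lon ⌊12.57044/2⌋ = 6; lat ⌊8.62275/1⌋ = 8.
Subsquare: lon ⌊0.57044/0.0833333⌋ = 6 → g; lat ⌊0.62275/0.0416667⌋ = 14 → o.
Extended square: lon ⌊0.07044/0.00833333⌋ = 8; lat ⌊0.03941/0.00416667⌋ = 9.

GO68go89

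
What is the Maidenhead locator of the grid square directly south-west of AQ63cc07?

Longitude extended square 0; −1 → -1, wraps to 9, carry into subsquare.
Longitude subsquare c = 2; −1 → 1 = b.
Latitude extended square 7; −1 → 6.

AQ63bc96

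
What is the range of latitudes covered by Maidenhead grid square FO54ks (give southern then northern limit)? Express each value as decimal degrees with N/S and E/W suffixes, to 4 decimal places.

54.7500° N, 54.7917° N

Field F=5, O=14: +5·20° lon, +14·10° lat → SW at lon -80°, lat 50°.
Square 5, 4: +5·2° lon, +4·1° lat → SW at lon -70°, lat 54°.
Subsquare k=10, s=18: +10·0.0833333° lon, +18·0.0416667° lat → SW at lon -69.1667°, lat 54.75°.
Cell spans 0.0833333° lon × 0.0416667° lat.
south 54.7500° N, north 54.7917° N.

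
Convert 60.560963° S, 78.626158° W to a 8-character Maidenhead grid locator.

FC09qk45

Shift to the Maidenhead origin (180°W, 90°S): lon 101.37384, lat 29.43904.
Field: 101.37384/20 → 5 → F, 29.43904/10 → 2 → C; chars FC.
Square: 1.37384/2 → 0, 9.43904/1 → 9; chars 09.
Subsquare: 1.37384/0.0833333 → 16 → q, 0.43904/0.0416667 → 10 → k; chars qk.
Extended square: 0.04051/0.00833333 → 4, 0.02237/0.00416667 → 5; chars 45.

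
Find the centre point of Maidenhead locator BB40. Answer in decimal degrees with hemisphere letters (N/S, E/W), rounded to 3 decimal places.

79.500° S, 151.000° W

Field B=1, B=1: +1·20° lon, +1·10° lat → SW at lon -160°, lat -80°.
Square 4, 0: +4·2° lon, +0·1° lat → SW at lon -152°, lat -80°.
Cell spans 2° lon × 1° lat. Centre is SW corner plus half of each.
latitude 79.500° S, longitude 151.000° W.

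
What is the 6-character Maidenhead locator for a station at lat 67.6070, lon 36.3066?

KP87do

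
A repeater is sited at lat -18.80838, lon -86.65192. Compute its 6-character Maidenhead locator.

EH61qe

Add 180° to longitude and 90° to latitude: 93.3481, 71.1916.
Field: lon ⌊93.3481/20⌋ = 4 → E; lat ⌊71.1916/10⌋ = 7 → H.
Square: lon ⌊13.3481/2⌋ = 6; lat ⌊1.1916/1⌋ = 1.
Subsquare: lon ⌊1.3481/0.0833333⌋ = 16 → q; lat ⌊0.1916/0.0416667⌋ = 4 → e.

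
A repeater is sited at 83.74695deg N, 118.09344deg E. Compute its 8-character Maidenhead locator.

Offset from 180°W / 90°S: lon 298.09344°, lat 173.74695°.
Field (20°×10°, letters A–R): lon ⌊298.09344/20⌋ = 14 → O; lat ⌊173.74695/10⌋ = 17 → R.
Square (2°×1°, digits 0–9): lon ⌊18.09344/2⌋ = 9; lat ⌊3.74695/1⌋ = 3.
Subsquare (5′×2.5′, letters a–x): lon ⌊0.09344/0.0833333⌋ = 1 → b; lat ⌊0.74695/0.0416667⌋ = 17 → r.
Extended square (30″×15″, digits 0–9): lon ⌊0.01011/0.00833333⌋ = 1; lat ⌊0.03862/0.00416667⌋ = 9.

OR93br19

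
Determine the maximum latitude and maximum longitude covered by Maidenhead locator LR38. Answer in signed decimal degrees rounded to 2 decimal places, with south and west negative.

89.00, 48.00

Field L=11, R=17: +11·20° lon, +17·10° lat → SW at lon 40°, lat 80°.
Square 3, 8: +3·2° lon, +8·1° lat → SW at lon 46°, lat 88°.
Cell spans 2° lon × 1° lat. NE corner is SW corner plus one full cell.
latitude 89.00, longitude 48.00.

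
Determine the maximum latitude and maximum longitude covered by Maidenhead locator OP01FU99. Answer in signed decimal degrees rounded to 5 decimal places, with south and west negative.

61.87500, 100.50000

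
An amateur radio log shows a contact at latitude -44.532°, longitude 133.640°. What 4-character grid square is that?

Shift to the Maidenhead origin (180°W, 90°S): lon 313.64, lat 45.47.
Field (20°×10°, letters A–R): lon ⌊313.64/20⌋ = 15 → P; lat ⌊45.47/10⌋ = 4 → E.
Square (2°×1°, digits 0–9): lon ⌊13.64/2⌋ = 6; lat ⌊5.47/1⌋ = 5.

PE65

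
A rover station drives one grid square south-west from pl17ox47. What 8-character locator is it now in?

PL17ox36

Longitude extended square 4; −1 → 3.
Latitude extended square 7; −1 → 6.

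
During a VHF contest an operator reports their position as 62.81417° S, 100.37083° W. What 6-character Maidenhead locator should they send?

DC97te

Add 180° to longitude and 90° to latitude: 79.6292, 27.1858.
Field: 79.6292/20 → 3 → D, 27.1858/10 → 2 → C; chars DC.
Square: 19.6292/2 → 9, 7.1858/1 → 7; chars 97.
Subsquare: 1.6292/0.0833333 → 19 → t, 0.1858/0.0416667 → 4 → e; chars te.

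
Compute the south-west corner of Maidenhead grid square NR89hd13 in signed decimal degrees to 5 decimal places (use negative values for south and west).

89.13750, 96.59167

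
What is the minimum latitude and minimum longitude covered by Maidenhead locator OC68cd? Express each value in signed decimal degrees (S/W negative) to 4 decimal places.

Field O=14, C=2: +14·20° lon, +2·10° lat → SW at lon 100°, lat -70°.
Square 6, 8: +6·2° lon, +8·1° lat → SW at lon 112°, lat -62°.
Subsquare c=2, d=3: +2·0.0833333° lon, +3·0.0416667° lat → SW at lon 112.167°, lat -61.875°.
latitude -61.8750, longitude 112.1667.

-61.8750, 112.1667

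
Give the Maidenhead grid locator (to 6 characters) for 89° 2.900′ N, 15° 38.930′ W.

IR29eb

Add 180° to longitude and 90° to latitude: 164.3512, 179.0483.
Field: lon ⌊164.3512/20⌋ = 8 → I; lat ⌊179.0483/10⌋ = 17 → R.
Square: lon ⌊4.3512/2⌋ = 2; lat ⌊9.0483/1⌋ = 9.
Subsquare: lon ⌊0.3512/0.0833333⌋ = 4 → e; lat ⌊0.0483/0.0416667⌋ = 1 → b.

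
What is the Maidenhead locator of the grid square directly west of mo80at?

MO70xt

Longitude subsquare a = 0; −1 → -1, wraps to 23 = x, carry into square.
Longitude square 8; −1 → 7.
The latitude characters are unchanged.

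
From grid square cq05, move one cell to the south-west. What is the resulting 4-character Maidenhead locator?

Longitude square 0; −1 → -1, wraps to 9, carry into field.
Longitude field C = 2; −1 → 1 = B.
Latitude square 5; −1 → 4.

BQ94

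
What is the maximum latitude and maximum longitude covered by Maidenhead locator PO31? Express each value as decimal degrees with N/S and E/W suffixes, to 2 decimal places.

Field P=15, O=14: +15·20° lon, +14·10° lat → SW at lon 120°, lat 50°.
Square 3, 1: +3·2° lon, +1·1° lat → SW at lon 126°, lat 51°.
Cell spans 2° lon × 1° lat. NE corner is SW corner plus one full cell.
latitude 52.00° N, longitude 128.00° E.

52.00° N, 128.00° E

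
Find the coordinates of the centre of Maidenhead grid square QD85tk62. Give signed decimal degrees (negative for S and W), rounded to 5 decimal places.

-54.57292, 157.63750

Field Q=16, D=3: +16·20° lon, +3·10° lat → SW at lon 140°, lat -60°.
Square 8, 5: +8·2° lon, +5·1° lat → SW at lon 156°, lat -55°.
Subsquare t=19, k=10: +19·0.0833333° lon, +10·0.0416667° lat → SW at lon 157.583°, lat -54.5833°.
Extended square 6, 2: +6·0.00833333° lon, +2·0.00416667° lat → SW at lon 157.633°, lat -54.575°.
Cell spans 0.00833333° lon × 0.00416667° lat. Centre is SW corner plus half of each.
latitude -54.57292, longitude 157.63750.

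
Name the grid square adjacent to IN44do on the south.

Latitude subsquare o = 14; −1 → 13 = n.
The longitude characters are unchanged.

IN44dn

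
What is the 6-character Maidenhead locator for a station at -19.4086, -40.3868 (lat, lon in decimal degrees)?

Shift to the Maidenhead origin (180°W, 90°S): lon 139.6132, lat 70.5914.
Field (20°×10°, letters A–R): lon ⌊139.6132/20⌋ = 6 → G; lat ⌊70.5914/10⌋ = 7 → H.
Square (2°×1°, digits 0–9): lon ⌊19.6132/2⌋ = 9; lat ⌊0.5914/1⌋ = 0.
Subsquare (5′×2.5′, letters a–x): lon ⌊1.6132/0.0833333⌋ = 19 → t; lat ⌊0.5914/0.0416667⌋ = 14 → o.

GH90to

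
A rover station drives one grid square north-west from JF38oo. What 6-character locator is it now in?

JF38np

Longitude subsquare o = 14; −1 → 13 = n.
Latitude subsquare o = 14; +1 → 15 = p.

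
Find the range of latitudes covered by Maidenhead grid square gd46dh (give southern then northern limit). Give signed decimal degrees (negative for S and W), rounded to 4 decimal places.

-53.7083, -53.6667

Field G=6, D=3: +6·20° lon, +3·10° lat → SW at lon -60°, lat -60°.
Square 4, 6: +4·2° lon, +6·1° lat → SW at lon -52°, lat -54°.
Subsquare d=3, h=7: +3·0.0833333° lon, +7·0.0416667° lat → SW at lon -51.75°, lat -53.7083°.
Cell spans 0.0833333° lon × 0.0416667° lat.
south -53.7083, north -53.6667.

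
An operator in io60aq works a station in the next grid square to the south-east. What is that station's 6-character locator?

IO60bp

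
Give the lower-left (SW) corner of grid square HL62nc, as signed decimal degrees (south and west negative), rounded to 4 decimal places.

22.0833, -26.9167

Field H=7, L=11: +7·20° lon, +11·10° lat → SW at lon -40°, lat 20°.
Square 6, 2: +6·2° lon, +2·1° lat → SW at lon -28°, lat 22°.
Subsquare n=13, c=2: +13·0.0833333° lon, +2·0.0416667° lat → SW at lon -26.9167°, lat 22.0833°.
latitude 22.0833, longitude -26.9167.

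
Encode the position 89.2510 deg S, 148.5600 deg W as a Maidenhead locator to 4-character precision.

BA50

Offset from 180°W / 90°S: lon 31.44°, lat 0.75°.
Field: lon ⌊31.44/20⌋ = 1 → B; lat ⌊0.75/10⌋ = 0 → A.
Square: lon ⌊11.44/2⌋ = 5; lat ⌊0.75/1⌋ = 0.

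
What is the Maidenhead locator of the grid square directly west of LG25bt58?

LG25bt48

Longitude extended square 5; −1 → 4.
The latitude characters are unchanged.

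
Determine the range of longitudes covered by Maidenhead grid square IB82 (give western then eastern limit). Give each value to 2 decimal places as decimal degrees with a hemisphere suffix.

4.00° W, 2.00° W

Field I=8, B=1: +8·20° lon, +1·10° lat → SW at lon -20°, lat -80°.
Square 8, 2: +8·2° lon, +2·1° lat → SW at lon -4°, lat -78°.
Cell spans 2° lon × 1° lat.
west 4.00° W, east 2.00° W.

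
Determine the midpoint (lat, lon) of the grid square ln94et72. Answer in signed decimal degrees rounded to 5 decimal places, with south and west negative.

Field L=11, N=13: +11·20° lon, +13·10° lat → SW at lon 40°, lat 40°.
Square 9, 4: +9·2° lon, +4·1° lat → SW at lon 58°, lat 44°.
Subsquare e=4, t=19: +4·0.0833333° lon, +19·0.0416667° lat → SW at lon 58.3333°, lat 44.7917°.
Extended square 7, 2: +7·0.00833333° lon, +2·0.00416667° lat → SW at lon 58.3917°, lat 44.8°.
Cell spans 0.00833333° lon × 0.00416667° lat. Centre is SW corner plus half of each.
latitude 44.80208, longitude 58.39583.

44.80208, 58.39583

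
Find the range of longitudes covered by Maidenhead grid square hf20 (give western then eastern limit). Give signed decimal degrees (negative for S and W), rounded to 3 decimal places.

Field H=7, F=5: +7·20° lon, +5·10° lat → SW at lon -40°, lat -40°.
Square 2, 0: +2·2° lon, +0·1° lat → SW at lon -36°, lat -40°.
Cell spans 2° lon × 1° lat.
west -36.000, east -34.000.

-36.000, -34.000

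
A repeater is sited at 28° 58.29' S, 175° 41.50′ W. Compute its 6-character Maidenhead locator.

AG21da

Offset from 180°W / 90°S: lon 4.3083°, lat 61.0285°.
Field: lon ⌊4.3083/20⌋ = 0 → A; lat ⌊61.0285/10⌋ = 6 → G.
Square: lon ⌊4.3083/2⌋ = 2; lat ⌊1.0285/1⌋ = 1.
Subsquare: lon ⌊0.3083/0.0833333⌋ = 3 → d; lat ⌊0.0285/0.0416667⌋ = 0 → a.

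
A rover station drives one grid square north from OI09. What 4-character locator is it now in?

OJ00

Latitude square 9; +1 → 10, wraps to 0, carry into field.
Latitude field I = 8; +1 → 9 = J.
The longitude characters are unchanged.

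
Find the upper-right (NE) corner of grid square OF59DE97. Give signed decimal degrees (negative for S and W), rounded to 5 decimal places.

Field O=14, F=5: +14·20° lon, +5·10° lat → SW at lon 100°, lat -40°.
Square 5, 9: +5·2° lon, +9·1° lat → SW at lon 110°, lat -31°.
Subsquare d=3, e=4: +3·0.0833333° lon, +4·0.0416667° lat → SW at lon 110.25°, lat -30.8333°.
Extended square 9, 7: +9·0.00833333° lon, +7·0.00416667° lat → SW at lon 110.325°, lat -30.8042°.
Cell spans 0.00833333° lon × 0.00416667° lat. NE corner is SW corner plus one full cell.
latitude -30.80000, longitude 110.33333.

-30.80000, 110.33333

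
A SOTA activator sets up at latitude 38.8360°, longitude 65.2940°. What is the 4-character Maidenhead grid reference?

MM28

Shift to the Maidenhead origin (180°W, 90°S): lon 245.29, lat 128.84.
Field: lon ⌊245.29/20⌋ = 12 → M; lat ⌊128.84/10⌋ = 12 → M.
Square: lon ⌊5.29/2⌋ = 2; lat ⌊8.84/1⌋ = 8.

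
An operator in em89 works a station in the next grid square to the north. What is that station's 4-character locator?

EN80

Latitude square 9; +1 → 10, wraps to 0, carry into field.
Latitude field M = 12; +1 → 13 = N.
The longitude characters are unchanged.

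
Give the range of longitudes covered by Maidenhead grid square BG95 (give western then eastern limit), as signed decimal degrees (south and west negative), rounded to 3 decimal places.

-142.000, -140.000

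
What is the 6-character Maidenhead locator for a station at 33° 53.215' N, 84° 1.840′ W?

Add 180° to longitude and 90° to latitude: 95.9693, 123.8869.
Field (20°×10°, letters A–R): lon ⌊95.9693/20⌋ = 4 → E; lat ⌊123.8869/10⌋ = 12 → M.
Square (2°×1°, digits 0–9): lon ⌊15.9693/2⌋ = 7; lat ⌊3.8869/1⌋ = 3.
Subsquare (5′×2.5′, letters a–x): lon ⌊1.9693/0.0833333⌋ = 23 → x; lat ⌊0.8869/0.0416667⌋ = 21 → v.

EM73xv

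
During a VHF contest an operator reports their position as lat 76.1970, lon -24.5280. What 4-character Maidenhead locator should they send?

HQ76

Shift to the Maidenhead origin (180°W, 90°S): lon 155.47, lat 166.20.
Field (20°×10°, letters A–R): lon ⌊155.47/20⌋ = 7 → H; lat ⌊166.20/10⌋ = 16 → Q.
Square (2°×1°, digits 0–9): lon ⌊15.47/2⌋ = 7; lat ⌊6.20/1⌋ = 6.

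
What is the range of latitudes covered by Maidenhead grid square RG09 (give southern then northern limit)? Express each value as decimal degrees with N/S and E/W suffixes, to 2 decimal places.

21.00° S, 20.00° S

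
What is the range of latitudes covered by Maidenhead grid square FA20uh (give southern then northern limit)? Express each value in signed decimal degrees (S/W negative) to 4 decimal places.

-89.7083, -89.6667

Field F=5, A=0: +5·20° lon, +0·10° lat → SW at lon -80°, lat -90°.
Square 2, 0: +2·2° lon, +0·1° lat → SW at lon -76°, lat -90°.
Subsquare u=20, h=7: +20·0.0833333° lon, +7·0.0416667° lat → SW at lon -74.3333°, lat -89.7083°.
Cell spans 0.0833333° lon × 0.0416667° lat.
south -89.7083, north -89.6667.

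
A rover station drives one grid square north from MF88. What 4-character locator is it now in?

MF89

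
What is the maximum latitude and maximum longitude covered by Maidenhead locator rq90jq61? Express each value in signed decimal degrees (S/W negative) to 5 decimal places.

Field R=17, Q=16: +17·20° lon, +16·10° lat → SW at lon 160°, lat 70°.
Square 9, 0: +9·2° lon, +0·1° lat → SW at lon 178°, lat 70°.
Subsquare j=9, q=16: +9·0.0833333° lon, +16·0.0416667° lat → SW at lon 178.75°, lat 70.6667°.
Extended square 6, 1: +6·0.00833333° lon, +1·0.00416667° lat → SW at lon 178.8°, lat 70.6708°.
Cell spans 0.00833333° lon × 0.00416667° lat. NE corner is SW corner plus one full cell.
latitude 70.67500, longitude 178.80833.

70.67500, 178.80833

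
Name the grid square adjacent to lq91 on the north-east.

Longitude square 9; +1 → 10, wraps to 0, carry into field.
Longitude field L = 11; +1 → 12 = M.
Latitude square 1; +1 → 2.

MQ02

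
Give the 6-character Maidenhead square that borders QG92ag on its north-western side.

QG82xh

Longitude subsquare a = 0; −1 → -1, wraps to 23 = x, carry into square.
Longitude square 9; −1 → 8.
Latitude subsquare g = 6; +1 → 7 = h.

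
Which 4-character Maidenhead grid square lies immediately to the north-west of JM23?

JM14

Longitude square 2; −1 → 1.
Latitude square 3; +1 → 4.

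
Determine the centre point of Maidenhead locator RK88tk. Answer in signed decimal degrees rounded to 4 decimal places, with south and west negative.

Field R=17, K=10: +17·20° lon, +10·10° lat → SW at lon 160°, lat 10°.
Square 8, 8: +8·2° lon, +8·1° lat → SW at lon 176°, lat 18°.
Subsquare t=19, k=10: +19·0.0833333° lon, +10·0.0416667° lat → SW at lon 177.583°, lat 18.4167°.
Cell spans 0.0833333° lon × 0.0416667° lat. Centre is SW corner plus half of each.
latitude 18.4375, longitude 177.6250.

18.4375, 177.6250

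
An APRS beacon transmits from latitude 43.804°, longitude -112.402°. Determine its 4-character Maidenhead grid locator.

DN33

Add 180° to longitude and 90° to latitude: 67.60, 133.80.
Field: lon ⌊67.60/20⌋ = 3 → D; lat ⌊133.80/10⌋ = 13 → N.
Square: lon ⌊7.60/2⌋ = 3; lat ⌊3.80/1⌋ = 3.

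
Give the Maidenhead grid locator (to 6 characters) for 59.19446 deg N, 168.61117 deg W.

Shift to the Maidenhead origin (180°W, 90°S): lon 11.3888, lat 149.1945.
Field: 11.3888/20 → 0 → A, 149.1945/10 → 14 → O; chars AO.
Square: 11.3888/2 → 5, 9.1945/1 → 9; chars 59.
Subsquare: 1.3888/0.0833333 → 16 → q, 0.1945/0.0416667 → 4 → e; chars qe.

AO59qe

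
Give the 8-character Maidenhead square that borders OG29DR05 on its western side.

OG29cr95

Longitude extended square 0; −1 → -1, wraps to 9, carry into subsquare.
Longitude subsquare d = 3; −1 → 2 = c.
The latitude characters are unchanged.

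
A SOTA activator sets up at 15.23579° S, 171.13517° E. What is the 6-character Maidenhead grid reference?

RH54ns

Add 180° to longitude and 90° to latitude: 351.1352, 74.7642.
Field: 351.1352/20 → 17 → R, 74.7642/10 → 7 → H; chars RH.
Square: 11.1352/2 → 5, 4.7642/1 → 4; chars 54.
Subsquare: 1.1352/0.0833333 → 13 → n, 0.7642/0.0416667 → 18 → s; chars ns.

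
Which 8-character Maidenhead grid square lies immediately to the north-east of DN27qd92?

Longitude extended square 9; +1 → 10, wraps to 0, carry into subsquare.
Longitude subsquare q = 16; +1 → 17 = r.
Latitude extended square 2; +1 → 3.

DN27rd03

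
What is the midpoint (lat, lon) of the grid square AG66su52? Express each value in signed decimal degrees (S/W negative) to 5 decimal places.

Field A=0, G=6: +0·20° lon, +6·10° lat → SW at lon -180°, lat -30°.
Square 6, 6: +6·2° lon, +6·1° lat → SW at lon -168°, lat -24°.
Subsquare s=18, u=20: +18·0.0833333° lon, +20·0.0416667° lat → SW at lon -166.5°, lat -23.1667°.
Extended square 5, 2: +5·0.00833333° lon, +2·0.00416667° lat → SW at lon -166.458°, lat -23.1583°.
Cell spans 0.00833333° lon × 0.00416667° lat. Centre is SW corner plus half of each.
latitude -23.15625, longitude -166.45417.

-23.15625, -166.45417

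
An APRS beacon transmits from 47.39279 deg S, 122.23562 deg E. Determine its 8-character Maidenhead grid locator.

PE12co85

Shift to the Maidenhead origin (180°W, 90°S): lon 302.23562, lat 42.60721.
Field: lon ⌊302.23562/20⌋ = 15 → P; lat ⌊42.60721/10⌋ = 4 → E.
Square: lon ⌊2.23562/2⌋ = 1; lat ⌊2.60721/1⌋ = 2.
Subsquare: lon ⌊0.23562/0.0833333⌋ = 2 → c; lat ⌊0.60721/0.0416667⌋ = 14 → o.
Extended square: lon ⌊0.06895/0.00833333⌋ = 8; lat ⌊0.02388/0.00416667⌋ = 5.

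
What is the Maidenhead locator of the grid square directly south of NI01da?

Latitude subsquare a = 0; −1 → -1, wraps to 23 = x, carry into square.
Latitude square 1; −1 → 0.
The longitude characters are unchanged.

NI00dx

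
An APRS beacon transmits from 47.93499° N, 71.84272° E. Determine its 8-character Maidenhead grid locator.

Add 180° to longitude and 90° to latitude: 251.84272, 137.93499.
Field (20°×10°, letters A–R): 251.84272/20 → 12 → M, 137.93499/10 → 13 → N; chars MN.
Square (2°×1°, digits 0–9): 11.84272/2 → 5, 7.93499/1 → 7; chars 57.
Subsquare (5′×2.5′, letters a–x): 1.84272/0.0833333 → 22 → w, 0.93499/0.0416667 → 22 → w; chars ww.
Extended square (30″×15″, digits 0–9): 0.00939/0.00833333 → 1, 0.01832/0.00416667 → 4; chars 14.

MN57ww14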